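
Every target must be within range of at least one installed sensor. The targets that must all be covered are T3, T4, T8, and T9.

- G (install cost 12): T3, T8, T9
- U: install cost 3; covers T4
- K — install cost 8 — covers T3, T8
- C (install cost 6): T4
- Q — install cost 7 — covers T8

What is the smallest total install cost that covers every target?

15

This is an integer covering problem.
Choose G and U: together they cover T3, T4, T8, T9 — every target.
Total install cost: 12 + 3 = 15.
No cover costs less than 15.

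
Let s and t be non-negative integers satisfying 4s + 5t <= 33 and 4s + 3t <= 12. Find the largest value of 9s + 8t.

(s,t)=(0,4): 4·0+5·4=20≤33, 4·0+3·4=12≤12, objective 32.
(s,t)=(0,3): 4·0+5·3=15≤33, 4·0+3·3=9≤12, objective 24.
No feasible integer point exceeds 32.

32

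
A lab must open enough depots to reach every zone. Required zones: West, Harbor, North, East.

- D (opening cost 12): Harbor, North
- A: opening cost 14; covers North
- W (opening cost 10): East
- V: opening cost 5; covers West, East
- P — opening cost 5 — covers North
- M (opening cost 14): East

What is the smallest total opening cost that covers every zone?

This is a weighted set-cover instance.
The greedy cost-per-new-zone heuristic would pick V, P, and D for 22, but a cheaper cover exists.
Choose D and V: together they cover West, Harbor, North, East — every zone.
Total opening cost: 12 + 5 = 17.
No cover costs less than 17.

17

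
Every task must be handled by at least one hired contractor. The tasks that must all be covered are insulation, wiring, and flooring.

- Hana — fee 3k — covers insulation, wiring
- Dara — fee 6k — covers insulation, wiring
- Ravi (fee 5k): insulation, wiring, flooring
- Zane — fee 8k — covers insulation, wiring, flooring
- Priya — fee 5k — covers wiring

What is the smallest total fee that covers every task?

The greedy cost-per-new-task heuristic would pick Hana and Ravi for 8, but a cheaper cover exists.
Ravi alone covers insulation, wiring, flooring — every task.
Total fee: 5.
No cover costs less than 5.

5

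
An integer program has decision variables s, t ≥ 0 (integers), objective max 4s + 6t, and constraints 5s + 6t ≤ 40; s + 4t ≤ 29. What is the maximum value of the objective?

38

(s,t)=(2,5): 5·2+6·5=40≤40, 1·2+4·5=22≤29, objective 38.
(s,t)=(3,4): 5·3+6·4=39≤40, 1·3+4·4=19≤29, objective 36.
The best lattice point is (2,5), giving 38.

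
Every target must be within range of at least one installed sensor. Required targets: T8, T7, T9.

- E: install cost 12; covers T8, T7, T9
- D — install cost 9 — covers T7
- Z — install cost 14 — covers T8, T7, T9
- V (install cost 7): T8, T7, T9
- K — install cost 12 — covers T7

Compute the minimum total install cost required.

7

This is a weighted set-cover instance.
V alone covers T8, T7, T9 — every target.
Total install cost: 7.
No cover costs less than 7.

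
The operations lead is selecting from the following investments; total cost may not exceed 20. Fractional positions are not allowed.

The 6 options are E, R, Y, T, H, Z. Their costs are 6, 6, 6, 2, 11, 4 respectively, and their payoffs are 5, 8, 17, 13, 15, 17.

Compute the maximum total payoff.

Allowing fractional choices, the relaxed optimum would be about 57.9, but investments are indivisible.
R + Y + T + Z: cost 6 + 6 + 2 + 4 = 18 ≤ 20, payoff 8 + 17 + 13 + 17 = 55.
E + Y + T + Z: cost 6 + 6 + 2 + 4 = 18 ≤ 20, payoff 5 + 17 + 13 + 17 = 52.
Best is R, Y, T, and Z with total payoff 55.

55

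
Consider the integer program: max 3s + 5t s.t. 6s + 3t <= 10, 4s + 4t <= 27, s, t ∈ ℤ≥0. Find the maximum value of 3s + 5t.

15

The continuous relaxation peaks at (0, 3.33) with value 16.67; rounding to a feasible lattice point costs some objective.
(s,t)=(0,3): 6·0+3·3=9≤10, 4·0+4·3=12≤27, objective 15.
(s,t)=(0,2): 6·0+3·2=6≤10, 4·0+4·2=8≤27, objective 10.
Maximum is 15 at (s,t)=(0,3).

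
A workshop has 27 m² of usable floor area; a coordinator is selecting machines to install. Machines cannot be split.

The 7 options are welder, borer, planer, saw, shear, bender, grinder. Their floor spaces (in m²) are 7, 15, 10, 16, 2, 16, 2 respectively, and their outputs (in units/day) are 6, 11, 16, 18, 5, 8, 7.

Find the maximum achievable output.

Allowing fractional choices, the relaxed optimum would be about 42.6, but machines are indivisible.
planer + saw: floor space 10 + 16 = 26 ≤ 27, output 16 + 18 = 34.
welder + saw + shear + grinder: floor space 7 + 16 + 2 + 2 = 27 ≤ 27, output 6 + 18 + 5 + 7 = 36.
welder + planer + shear + grinder: floor space 7 + 10 + 2 + 2 = 21 ≤ 27, output 6 + 16 + 5 + 7 = 34.
Best is welder, saw, shear, and grinder with total output 36.

36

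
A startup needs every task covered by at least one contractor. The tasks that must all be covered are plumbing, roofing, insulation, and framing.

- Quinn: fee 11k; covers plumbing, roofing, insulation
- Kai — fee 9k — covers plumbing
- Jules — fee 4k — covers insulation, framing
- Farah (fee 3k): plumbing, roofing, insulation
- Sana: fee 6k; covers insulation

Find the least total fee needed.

Choose Jules and Farah: together they cover plumbing, roofing, insulation, framing — every task.
Total fee: 4 + 3 = 7.
No cover costs less than 7.

7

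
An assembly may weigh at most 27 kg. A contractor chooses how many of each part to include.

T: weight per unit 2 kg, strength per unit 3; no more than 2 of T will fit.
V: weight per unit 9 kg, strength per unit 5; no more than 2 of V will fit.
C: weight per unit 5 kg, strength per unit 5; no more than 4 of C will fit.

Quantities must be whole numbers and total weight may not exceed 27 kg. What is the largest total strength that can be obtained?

T has the best ratio (3/2); taking only T gives at most 2×3 = 6 (stopped by the supply cap of 2).
Mixing does better — 2×T and 4×C: weight 24 ≤ 27, strength 2·3 + 4·5 = 26.

26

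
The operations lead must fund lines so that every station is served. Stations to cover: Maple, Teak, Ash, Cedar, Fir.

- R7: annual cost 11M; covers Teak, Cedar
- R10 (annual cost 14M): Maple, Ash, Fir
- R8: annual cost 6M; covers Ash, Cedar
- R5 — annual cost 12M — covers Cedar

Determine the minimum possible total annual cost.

25

This is a weighted set-cover instance.
Choose R7 and R10: together they cover Maple, Teak, Ash, Cedar, Fir — every station.
Total annual cost: 11 + 14 = 25.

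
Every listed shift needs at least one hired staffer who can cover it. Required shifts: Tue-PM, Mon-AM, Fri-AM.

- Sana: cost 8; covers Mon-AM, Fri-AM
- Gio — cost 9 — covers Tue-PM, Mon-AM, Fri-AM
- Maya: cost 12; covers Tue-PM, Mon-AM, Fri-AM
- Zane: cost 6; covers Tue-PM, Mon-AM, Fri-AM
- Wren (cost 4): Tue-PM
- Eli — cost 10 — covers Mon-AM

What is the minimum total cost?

Zane alone covers Tue-PM, Mon-AM, Fri-AM — every shift.
Total cost: 6.

6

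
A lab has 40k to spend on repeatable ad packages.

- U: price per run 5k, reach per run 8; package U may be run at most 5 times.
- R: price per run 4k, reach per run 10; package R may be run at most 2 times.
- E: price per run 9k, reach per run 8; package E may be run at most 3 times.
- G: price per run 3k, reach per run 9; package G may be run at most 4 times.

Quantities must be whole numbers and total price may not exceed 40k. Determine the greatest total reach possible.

Take 4×U, 2×R, and 4×G: price 40 ≤ 40, reach 4·8 + 2·10 + 4·9 = 88.
G has the best ratio (9/3) and is taken to its limit of 4; remaining capacity is filled optimally with the others.

88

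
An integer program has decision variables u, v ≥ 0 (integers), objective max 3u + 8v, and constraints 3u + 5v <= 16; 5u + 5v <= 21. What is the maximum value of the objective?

(u,v)=(0,3): 3·0+5·3=15≤16, 5·0+5·3=15≤21, objective 24.
(u,v)=(1,2): 3·1+5·2=13≤16, 5·1+5·2=15≤21, objective 19.
No feasible integer point exceeds 24.

24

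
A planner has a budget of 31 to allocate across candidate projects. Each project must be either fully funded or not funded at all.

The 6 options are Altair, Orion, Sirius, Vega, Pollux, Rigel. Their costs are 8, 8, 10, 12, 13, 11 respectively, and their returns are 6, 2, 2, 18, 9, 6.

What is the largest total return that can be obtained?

Allowing fractional choices, the relaxed optimum would be about 31.6, but projects are indivisible.
Altair + Orion + Vega: cost 8 + 8 + 12 = 28 ≤ 31, return 6 + 2 + 18 = 26.
Altair + Vega + Rigel: cost 8 + 12 + 11 = 31 ≤ 31, return 6 + 18 + 6 = 30.
Vega + Pollux: cost 12 + 13 = 25 ≤ 31, return 18 + 9 = 27.
Best is Altair, Vega, and Rigel with total return 30.

30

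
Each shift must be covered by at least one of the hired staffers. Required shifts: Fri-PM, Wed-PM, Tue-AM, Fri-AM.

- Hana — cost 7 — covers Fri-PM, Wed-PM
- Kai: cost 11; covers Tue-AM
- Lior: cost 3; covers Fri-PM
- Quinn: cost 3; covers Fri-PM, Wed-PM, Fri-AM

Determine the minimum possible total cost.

This is an integer covering problem.
Choose Kai and Quinn: together they cover Fri-PM, Wed-PM, Tue-AM, Fri-AM — every shift.
Total cost: 11 + 3 = 14.
No cover costs less than 14.

14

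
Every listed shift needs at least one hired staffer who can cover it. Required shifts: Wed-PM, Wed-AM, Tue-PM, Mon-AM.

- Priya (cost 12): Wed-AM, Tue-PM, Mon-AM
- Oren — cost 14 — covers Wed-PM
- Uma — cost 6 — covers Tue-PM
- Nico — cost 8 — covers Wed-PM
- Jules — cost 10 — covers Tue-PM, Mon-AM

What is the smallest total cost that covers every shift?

20

This is an integer covering problem.
Choose Priya and Nico: together they cover Wed-PM, Wed-AM, Tue-PM, Mon-AM — every shift.
Total cost: 12 + 8 = 20.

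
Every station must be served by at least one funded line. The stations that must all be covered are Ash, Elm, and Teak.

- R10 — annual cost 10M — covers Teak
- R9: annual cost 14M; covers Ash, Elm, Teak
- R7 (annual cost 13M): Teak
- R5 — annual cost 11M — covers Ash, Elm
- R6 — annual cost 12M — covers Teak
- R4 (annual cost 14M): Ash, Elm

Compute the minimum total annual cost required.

R9 alone covers Ash, Elm, Teak — every station.
Total annual cost: 14.
No cover costs less than 14.

14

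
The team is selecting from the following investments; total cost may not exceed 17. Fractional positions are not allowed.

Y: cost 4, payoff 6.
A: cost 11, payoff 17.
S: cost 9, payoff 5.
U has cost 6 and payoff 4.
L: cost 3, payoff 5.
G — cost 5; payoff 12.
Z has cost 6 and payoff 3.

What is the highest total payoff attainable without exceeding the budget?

Y + L + G: cost 4 + 3 + 5 = 12 ≤ 17, payoff 6 + 5 + 12 = 23.
Y + A: cost 4 + 11 = 15 ≤ 17, payoff 6 + 17 = 23.
A + G: cost 11 + 5 = 16 ≤ 17, payoff 17 + 12 = 29.
Best is A and G with total payoff 29.

29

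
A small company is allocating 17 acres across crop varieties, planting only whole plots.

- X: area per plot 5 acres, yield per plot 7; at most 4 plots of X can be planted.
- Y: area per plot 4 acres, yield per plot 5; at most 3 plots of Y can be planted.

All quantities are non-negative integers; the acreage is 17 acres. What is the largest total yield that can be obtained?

22

1×X and 3×Y: area 17 ≤ 17, yield 1·7 + 3·5 = 22.
3×X: area 15 ≤ 17, yield 3·7 = 21.
Best is 22.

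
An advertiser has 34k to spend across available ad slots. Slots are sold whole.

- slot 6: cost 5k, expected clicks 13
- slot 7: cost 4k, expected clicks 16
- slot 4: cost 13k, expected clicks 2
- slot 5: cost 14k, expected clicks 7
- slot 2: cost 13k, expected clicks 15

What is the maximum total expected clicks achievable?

44

Take slot 6, slot 7, and slot 2: cost 5 + 4 + 13 = 22 ≤ 34, expected clicks 13 + 16 + 15 = 44.
No other feasible combination does better.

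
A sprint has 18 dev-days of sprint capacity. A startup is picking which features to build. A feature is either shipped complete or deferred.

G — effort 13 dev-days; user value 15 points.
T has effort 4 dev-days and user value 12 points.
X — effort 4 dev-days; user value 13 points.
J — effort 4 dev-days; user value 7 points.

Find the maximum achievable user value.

32

T + X + J: effort 4 + 4 + 4 = 12 ≤ 18, user value 12 + 13 + 7 = 32.
G + X: effort 13 + 4 = 17 ≤ 18, user value 15 + 13 = 28.
Best is T, X, and J with total user value 32.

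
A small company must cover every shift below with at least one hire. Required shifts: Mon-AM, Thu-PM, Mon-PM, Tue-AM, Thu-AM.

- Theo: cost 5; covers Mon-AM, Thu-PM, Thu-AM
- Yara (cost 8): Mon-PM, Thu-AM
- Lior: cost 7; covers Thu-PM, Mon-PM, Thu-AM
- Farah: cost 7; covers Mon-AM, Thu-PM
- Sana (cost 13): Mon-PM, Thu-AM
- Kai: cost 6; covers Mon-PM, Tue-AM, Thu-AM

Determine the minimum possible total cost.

11

Choose Theo and Kai: together they cover Mon-AM, Thu-PM, Mon-PM, Tue-AM, Thu-AM — every shift.
Total cost: 5 + 6 = 11.
No cover costs less than 11.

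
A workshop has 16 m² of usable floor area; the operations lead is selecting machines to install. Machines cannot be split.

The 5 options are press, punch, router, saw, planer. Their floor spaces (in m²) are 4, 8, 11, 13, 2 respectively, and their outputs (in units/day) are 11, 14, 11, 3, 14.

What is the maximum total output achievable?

39

Allowing fractional choices, the relaxed optimum would be about 41.0, but machines are indivisible.
punch + planer: floor space 8 + 2 = 10 ≤ 16, output 14 + 14 = 28.
press + punch + planer: floor space 4 + 8 + 2 = 14 ≤ 16, output 11 + 14 + 14 = 39.
press + planer: floor space 4 + 2 = 6 ≤ 16, output 11 + 14 = 25.
Best is press, punch, and planer with total output 39.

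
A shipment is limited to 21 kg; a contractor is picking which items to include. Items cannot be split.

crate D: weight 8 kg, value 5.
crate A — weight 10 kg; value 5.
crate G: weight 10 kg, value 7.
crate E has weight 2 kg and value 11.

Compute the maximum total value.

Allowing fractional choices, the relaxed optimum would be about 23.5, but items are indivisible.
crate D + crate A + crate E: weight 8 + 10 + 2 = 20 ≤ 21, value 5 + 5 + 11 = 21.
crate D + crate G + crate E: weight 8 + 10 + 2 = 20 ≤ 21, value 5 + 7 + 11 = 23.
crate G + crate E: weight 10 + 2 = 12 ≤ 21, value 7 + 11 = 18.
Best is crate D, crate G, and crate E with total value 23.

23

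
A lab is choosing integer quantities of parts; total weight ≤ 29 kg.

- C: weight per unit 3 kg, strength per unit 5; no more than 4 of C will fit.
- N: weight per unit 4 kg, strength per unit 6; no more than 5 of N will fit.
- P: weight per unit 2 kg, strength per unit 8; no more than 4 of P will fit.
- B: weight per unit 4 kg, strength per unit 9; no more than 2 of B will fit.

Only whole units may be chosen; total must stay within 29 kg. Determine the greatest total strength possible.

This is a bounded integer knapsack.
P has the best ratio (8/2); taking only P gives at most 4×8 = 32 (stopped by the supply cap of 4).
Mixing does better — 3×C, 1×N, 4×P, and 2×B: weight 29 ≤ 29, strength 3·5 + 1·6 + 4·8 + 2·9 = 71.

71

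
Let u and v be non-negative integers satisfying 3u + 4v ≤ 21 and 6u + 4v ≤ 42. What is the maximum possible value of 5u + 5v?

(u,v)=(7,0): 3·7+4·0=21≤21, 6·7+4·0=42≤42, objective 35.
(u,v)=(6,0): 3·6+4·0=18≤21, 6·6+4·0=36≤42, objective 30.
No feasible integer point exceeds 35.

35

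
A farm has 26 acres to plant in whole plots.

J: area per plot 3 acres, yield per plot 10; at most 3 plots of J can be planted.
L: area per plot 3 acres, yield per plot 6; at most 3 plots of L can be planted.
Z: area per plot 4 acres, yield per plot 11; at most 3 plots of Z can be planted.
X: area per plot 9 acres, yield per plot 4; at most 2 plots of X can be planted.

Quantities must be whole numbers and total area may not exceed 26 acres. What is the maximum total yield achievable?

70

3×J, 3×L, and 2×Z: area 26 ≤ 26, yield 3·10 + 3·6 + 2·11 = 70.
3×J, 1×L, and 3×Z: area 24 ≤ 26, yield 3·10 + 1·6 + 3·11 = 69.
Best is 70.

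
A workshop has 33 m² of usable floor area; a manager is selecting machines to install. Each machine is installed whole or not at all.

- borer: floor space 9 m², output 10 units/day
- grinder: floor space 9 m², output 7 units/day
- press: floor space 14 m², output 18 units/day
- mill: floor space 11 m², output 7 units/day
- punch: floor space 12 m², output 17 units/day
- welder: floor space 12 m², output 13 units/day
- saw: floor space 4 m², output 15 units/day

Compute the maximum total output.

50

Take press, punch, and saw: floor space 14 + 12 + 4 = 30 ≤ 33, output 18 + 17 + 15 = 50.
No other feasible combination does better.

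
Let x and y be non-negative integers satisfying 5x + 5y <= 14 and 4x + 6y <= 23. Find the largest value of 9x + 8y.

18

Relaxing integrality, the LP optimum is 25.20 at (x,y) = (2.8, 0), which is not an integer point.
(x,y)=(2,0): 5·2+5·0=10≤14, 4·2+6·0=8≤23, objective 18.
(x,y)=(1,1): 5·1+5·1=10≤14, 4·1+6·1=10≤23, objective 17.
(x,y)=(1,0): 5·1+5·0=5≤14, 4·1+6·0=4≤23, objective 9.
No feasible integer point exceeds 18.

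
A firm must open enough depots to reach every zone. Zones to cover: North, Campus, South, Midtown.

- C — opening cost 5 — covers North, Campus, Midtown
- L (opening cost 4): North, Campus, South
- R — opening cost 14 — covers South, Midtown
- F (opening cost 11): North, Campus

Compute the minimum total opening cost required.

Choose C and L: together they cover North, Campus, South, Midtown — every zone.
Total opening cost: 5 + 4 = 9.
No cover costs less than 9.

9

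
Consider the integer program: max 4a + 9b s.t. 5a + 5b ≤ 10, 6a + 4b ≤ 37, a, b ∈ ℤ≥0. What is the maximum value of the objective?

(a,b)=(0,2) is feasible, giving 18.
(a,b)=(1,1) is feasible, giving 13.
(a,b)=(0,1) is feasible, giving 9.
Maximum is 18 at (a,b)=(0,2).

18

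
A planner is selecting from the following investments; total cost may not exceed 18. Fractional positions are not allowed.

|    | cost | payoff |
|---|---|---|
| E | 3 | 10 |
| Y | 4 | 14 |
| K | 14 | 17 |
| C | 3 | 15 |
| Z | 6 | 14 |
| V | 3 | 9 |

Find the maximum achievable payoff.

53

E + Y + C + V: cost 3 + 4 + 3 + 3 = 13 ≤ 18, payoff 10 + 14 + 15 + 9 = 48.
E + Y + C + Z: cost 3 + 4 + 3 + 6 = 16 ≤ 18, payoff 10 + 14 + 15 + 14 = 53.
Y + C + Z + V: cost 4 + 3 + 6 + 3 = 16 ≤ 18, payoff 14 + 15 + 14 + 9 = 52.
Best is E, Y, C, and Z with total payoff 53.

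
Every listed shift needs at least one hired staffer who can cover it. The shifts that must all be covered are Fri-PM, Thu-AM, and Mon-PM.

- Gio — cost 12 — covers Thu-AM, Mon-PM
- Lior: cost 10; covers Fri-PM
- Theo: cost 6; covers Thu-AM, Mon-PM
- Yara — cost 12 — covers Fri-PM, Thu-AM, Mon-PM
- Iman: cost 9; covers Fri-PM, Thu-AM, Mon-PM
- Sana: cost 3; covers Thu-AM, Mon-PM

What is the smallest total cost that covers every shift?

The greedy cost-per-new-shift heuristic would pick Sana and Iman for 12, but a cheaper cover exists.
Iman alone covers Fri-PM, Thu-AM, Mon-PM — every shift.
Total cost: 9.
No cover costs less than 9.

9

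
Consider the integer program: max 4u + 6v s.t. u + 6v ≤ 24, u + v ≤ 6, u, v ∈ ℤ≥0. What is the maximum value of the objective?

30

The continuous relaxation peaks at (2.4, 3.6) with value 31.20; rounding to a feasible lattice point costs some objective.
(u,v)=(3,3) is feasible, giving 30.
(u,v)=(4,2) is feasible, giving 28.
(u,v)=(2,3) is feasible, giving 26.
(u,v)=(3,2) is feasible, giving 24.
The best lattice point is (3,3), giving 30.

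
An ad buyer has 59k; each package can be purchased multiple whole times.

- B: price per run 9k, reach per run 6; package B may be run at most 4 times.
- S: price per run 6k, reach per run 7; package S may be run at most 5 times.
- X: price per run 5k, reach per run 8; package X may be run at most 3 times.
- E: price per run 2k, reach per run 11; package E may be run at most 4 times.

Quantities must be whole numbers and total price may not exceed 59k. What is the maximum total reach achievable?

103

Take 5×S, 3×X, and 4×E: price 53 ≤ 59, reach 5·7 + 3·8 + 4·11 = 103.
E has the best ratio (11/2) and is taken to its limit of 4; remaining capacity is filled optimally with the others.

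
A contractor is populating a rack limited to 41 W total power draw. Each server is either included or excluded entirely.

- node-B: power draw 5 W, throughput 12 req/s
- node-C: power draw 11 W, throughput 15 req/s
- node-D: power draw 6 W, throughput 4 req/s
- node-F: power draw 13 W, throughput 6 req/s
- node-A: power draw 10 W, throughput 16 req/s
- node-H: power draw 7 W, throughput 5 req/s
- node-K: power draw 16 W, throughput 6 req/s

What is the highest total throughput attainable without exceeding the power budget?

52

Allowing fractional choices, the relaxed optimum would be about 52.9, but servers are indivisible.
node-B + node-C + node-F + node-A: power draw 5 + 11 + 13 + 10 = 39 ≤ 41, throughput 12 + 15 + 6 + 16 = 49.
node-B + node-C + node-D + node-A + node-H: power draw 5 + 11 + 6 + 10 + 7 = 39 ≤ 41, throughput 12 + 15 + 4 + 16 + 5 = 52.
Best is node-B, node-C, node-D, node-A, and node-H with total throughput 52.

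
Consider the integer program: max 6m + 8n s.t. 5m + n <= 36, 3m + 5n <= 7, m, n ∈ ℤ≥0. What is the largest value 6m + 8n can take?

(m,n)=(2,0) is feasible, giving 12.
(m,n)=(1,0) is feasible, giving 6.
No feasible integer point exceeds 12.

12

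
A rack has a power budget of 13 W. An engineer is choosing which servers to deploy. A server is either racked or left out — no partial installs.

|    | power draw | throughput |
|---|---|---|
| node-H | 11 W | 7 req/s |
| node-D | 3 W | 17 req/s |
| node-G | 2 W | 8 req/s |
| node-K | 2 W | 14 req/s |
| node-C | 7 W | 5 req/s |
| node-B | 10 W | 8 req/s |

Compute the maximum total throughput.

39

Take node-D, node-G, and node-K: power draw 3 + 2 + 2 = 7 ≤ 13, throughput 17 + 8 + 14 = 39.
No other feasible combination does better.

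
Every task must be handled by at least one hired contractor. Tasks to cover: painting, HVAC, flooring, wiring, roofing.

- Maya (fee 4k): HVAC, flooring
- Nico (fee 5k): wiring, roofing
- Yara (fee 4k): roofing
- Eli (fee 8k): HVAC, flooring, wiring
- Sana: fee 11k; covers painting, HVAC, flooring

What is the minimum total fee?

16

The greedy cost-per-new-task heuristic would pick Maya, Nico, and Sana for 20, but a cheaper cover exists.
Choose Nico and Sana: together they cover painting, HVAC, flooring, wiring, roofing — every task.
Total fee: 5 + 11 = 16.
No cover costs less than 16.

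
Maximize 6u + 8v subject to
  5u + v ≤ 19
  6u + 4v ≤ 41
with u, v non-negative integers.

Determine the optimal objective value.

The continuous relaxation peaks at (0, 10.2) with value 82.00; rounding to a feasible lattice point costs some objective.
(u,v)=(0,10): 5·0+1·10=10≤19, 6·0+4·10=40≤41, objective 80.
(u,v)=(0,9): 5·0+1·9=9≤19, 6·0+4·9=36≤41, objective 72.
Maximum is 80 at (u,v)=(0,10).

80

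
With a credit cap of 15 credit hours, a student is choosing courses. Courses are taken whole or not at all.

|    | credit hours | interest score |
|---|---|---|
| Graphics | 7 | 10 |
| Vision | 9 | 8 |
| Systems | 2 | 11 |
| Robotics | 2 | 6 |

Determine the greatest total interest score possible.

27

This is an integer program with binary decision variables.
Allowing fractional choices, the relaxed optimum would be about 30.6, but courses are indivisible.
Graphics + Systems: credit hours 7 + 2 = 9 ≤ 15, interest score 10 + 11 = 21.
Vision + Systems + Robotics: credit hours 9 + 2 + 2 = 13 ≤ 15, interest score 8 + 11 + 6 = 25.
Graphics + Systems + Robotics: credit hours 7 + 2 + 2 = 11 ≤ 15, interest score 10 + 11 + 6 = 27.
Best is Graphics, Systems, and Robotics with total interest score 27.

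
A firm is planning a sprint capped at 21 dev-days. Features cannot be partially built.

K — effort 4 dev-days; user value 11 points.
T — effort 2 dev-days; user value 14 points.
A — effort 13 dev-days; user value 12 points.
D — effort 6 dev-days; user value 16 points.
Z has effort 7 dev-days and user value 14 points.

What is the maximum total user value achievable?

55

Allowing fractional choices, the relaxed optimum would be about 56.8, but features are indivisible.
T + A + D: effort 2 + 13 + 6 = 21 ≤ 21, user value 14 + 12 + 16 = 42.
K + T + D + Z: effort 4 + 2 + 6 + 7 = 19 ≤ 21, user value 11 + 14 + 16 + 14 = 55.
T + D + Z: effort 2 + 6 + 7 = 15 ≤ 21, user value 14 + 16 + 14 = 44.
Best is K, T, D, and Z with total user value 55.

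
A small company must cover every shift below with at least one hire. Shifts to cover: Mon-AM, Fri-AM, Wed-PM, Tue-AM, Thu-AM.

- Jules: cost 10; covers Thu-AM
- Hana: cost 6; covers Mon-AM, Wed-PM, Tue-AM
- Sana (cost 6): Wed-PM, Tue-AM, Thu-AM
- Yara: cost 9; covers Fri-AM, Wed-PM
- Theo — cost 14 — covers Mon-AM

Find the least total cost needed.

21

This is a weighted set-cover instance.
Choose Hana, Sana, and Yara: together they cover Mon-AM, Fri-AM, Wed-PM, Tue-AM, Thu-AM — every shift.
Total cost: 6 + 6 + 9 = 21.
No cover costs less than 21.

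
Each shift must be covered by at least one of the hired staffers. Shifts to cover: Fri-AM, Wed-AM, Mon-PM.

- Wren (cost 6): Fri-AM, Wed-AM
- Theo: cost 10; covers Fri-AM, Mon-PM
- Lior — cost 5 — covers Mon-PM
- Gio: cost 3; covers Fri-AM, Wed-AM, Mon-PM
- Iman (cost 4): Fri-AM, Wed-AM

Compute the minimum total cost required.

3

This is an integer covering problem.
Gio alone covers Fri-AM, Wed-AM, Mon-PM — every shift.
Total cost: 3.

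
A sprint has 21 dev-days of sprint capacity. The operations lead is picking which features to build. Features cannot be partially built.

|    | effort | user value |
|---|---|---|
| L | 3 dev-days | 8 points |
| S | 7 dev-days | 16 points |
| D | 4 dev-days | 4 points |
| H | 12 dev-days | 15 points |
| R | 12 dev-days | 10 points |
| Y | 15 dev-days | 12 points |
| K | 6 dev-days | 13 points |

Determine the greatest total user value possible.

41

This is an integer program with binary decision variables.
L + S + K: effort 3 + 7 + 6 = 16 ≤ 21, user value 8 + 16 + 13 = 37.
L + S + D + K: effort 3 + 7 + 4 + 6 = 20 ≤ 21, user value 8 + 16 + 4 + 13 = 41.
Best is L, S, D, and K with total user value 41.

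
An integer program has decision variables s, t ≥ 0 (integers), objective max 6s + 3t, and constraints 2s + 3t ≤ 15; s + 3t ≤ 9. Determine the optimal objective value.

(s,t)=(7,0) is feasible, giving 42.
(s,t)=(6,1) is feasible, giving 39.
(s,t)=(6,0) is feasible, giving 36.
The best lattice point is (7,0), giving 42.

42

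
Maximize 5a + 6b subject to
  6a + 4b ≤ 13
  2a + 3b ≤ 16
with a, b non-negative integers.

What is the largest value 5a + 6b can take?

18

The continuous relaxation peaks at (0, 3.25) with value 19.50; rounding to a feasible lattice point costs some objective.
(a,b)=(0,3): 6·0+4·3=12≤13, 2·0+3·3=9≤16, objective 18.
(a,b)=(0,2): 6·0+4·2=8≤13, 2·0+3·2=6≤16, objective 12.
No feasible integer point exceeds 18.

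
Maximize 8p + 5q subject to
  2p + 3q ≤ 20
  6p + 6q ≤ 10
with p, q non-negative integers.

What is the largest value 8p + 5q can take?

8

(p,q)=(1,0): 2·1+3·0=2≤20, 6·1+6·0=6≤10, objective 8.
(p,q)=(0,1): 2·0+3·1=3≤20, 6·0+6·1=6≤10, objective 5.
(p,q)=(0,0): 2·0+3·0=0≤20, 6·0+6·0=0≤10, objective 0.
No feasible integer point exceeds 8.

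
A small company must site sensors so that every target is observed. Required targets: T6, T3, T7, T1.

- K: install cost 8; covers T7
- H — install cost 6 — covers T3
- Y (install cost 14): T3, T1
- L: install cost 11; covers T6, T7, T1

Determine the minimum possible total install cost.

Choose H and L: together they cover T6, T3, T7, T1 — every target.
Total install cost: 6 + 11 = 17.
No cover costs less than 17.

17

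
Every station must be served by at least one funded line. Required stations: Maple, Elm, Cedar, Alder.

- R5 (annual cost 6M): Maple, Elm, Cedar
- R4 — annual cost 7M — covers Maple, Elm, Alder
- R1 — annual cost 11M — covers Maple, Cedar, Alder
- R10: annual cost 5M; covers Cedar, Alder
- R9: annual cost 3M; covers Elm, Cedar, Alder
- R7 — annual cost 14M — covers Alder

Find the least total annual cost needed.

9

Choose R5 and R9: together they cover Maple, Elm, Cedar, Alder — every station.
Total annual cost: 6 + 3 = 9.
No cover costs less than 9.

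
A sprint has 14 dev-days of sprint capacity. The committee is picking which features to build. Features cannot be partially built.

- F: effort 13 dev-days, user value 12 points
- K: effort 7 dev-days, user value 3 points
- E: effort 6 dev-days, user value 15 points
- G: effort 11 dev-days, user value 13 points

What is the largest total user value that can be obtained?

18

Allowing fractional choices, the relaxed optimum would be about 24.5, but features are indivisible.
K + E: effort 7 + 6 = 13 ≤ 14, user value 3 + 15 = 18.
E: effort 6 ≤ 14, user value 15.
Best is K and E with total user value 18.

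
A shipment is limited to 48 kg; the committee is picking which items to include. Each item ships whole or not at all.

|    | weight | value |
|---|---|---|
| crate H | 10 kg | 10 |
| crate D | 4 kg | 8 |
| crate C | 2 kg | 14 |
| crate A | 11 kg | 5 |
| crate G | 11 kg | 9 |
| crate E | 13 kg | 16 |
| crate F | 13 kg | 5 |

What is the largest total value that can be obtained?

57

crate H + crate D + crate C + crate A + crate E: weight 10 + 4 + 2 + 11 + 13 = 40 ≤ 48, value 10 + 8 + 14 + 5 + 16 = 53.
crate H + crate D + crate C + crate G + crate E: weight 10 + 4 + 2 + 11 + 13 = 40 ≤ 48, value 10 + 8 + 14 + 9 + 16 = 57.
crate H + crate C + crate A + crate G + crate E: weight 10 + 2 + 11 + 11 + 13 = 47 ≤ 48, value 10 + 14 + 5 + 9 + 16 = 54.
Best is crate H, crate D, crate C, crate G, and crate E with total value 57.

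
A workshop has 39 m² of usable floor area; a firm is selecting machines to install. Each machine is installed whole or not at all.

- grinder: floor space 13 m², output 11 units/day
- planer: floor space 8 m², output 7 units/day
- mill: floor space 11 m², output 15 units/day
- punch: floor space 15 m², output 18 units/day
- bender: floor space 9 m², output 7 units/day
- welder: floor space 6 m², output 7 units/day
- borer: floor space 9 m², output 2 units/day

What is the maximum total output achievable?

Take grinder, mill, and punch: floor space 13 + 11 + 15 = 39 ≤ 39, output 11 + 15 + 18 = 44.
No other feasible combination does better.

44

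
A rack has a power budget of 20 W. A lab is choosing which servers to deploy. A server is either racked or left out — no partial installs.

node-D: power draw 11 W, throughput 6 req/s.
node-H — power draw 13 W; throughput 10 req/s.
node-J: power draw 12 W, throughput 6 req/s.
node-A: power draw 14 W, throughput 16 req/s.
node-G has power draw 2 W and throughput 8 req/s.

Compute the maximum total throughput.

24

This is a 0-1 knapsack instance.
Allowing fractional choices, the relaxed optimum would be about 27.1, but servers are indivisible.
node-A: power draw 14 ≤ 20, throughput 16.
node-H + node-G: power draw 13 + 2 = 15 ≤ 20, throughput 10 + 8 = 18.
node-A + node-G: power draw 14 + 2 = 16 ≤ 20, throughput 16 + 8 = 24.
Best is node-A and node-G with total throughput 24.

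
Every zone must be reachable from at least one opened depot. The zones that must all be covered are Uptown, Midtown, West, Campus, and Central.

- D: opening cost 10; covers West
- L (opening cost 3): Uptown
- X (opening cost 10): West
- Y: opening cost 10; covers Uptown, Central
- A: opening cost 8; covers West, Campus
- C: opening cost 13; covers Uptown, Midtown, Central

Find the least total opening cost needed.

This is an integer covering problem.
The greedy cost-per-new-zone heuristic would pick L, A, and C for 24, but a cheaper cover exists.
Choose A and C: together they cover Uptown, Midtown, West, Campus, Central — every zone.
Total opening cost: 8 + 13 = 21.
No cover costs less than 21.

21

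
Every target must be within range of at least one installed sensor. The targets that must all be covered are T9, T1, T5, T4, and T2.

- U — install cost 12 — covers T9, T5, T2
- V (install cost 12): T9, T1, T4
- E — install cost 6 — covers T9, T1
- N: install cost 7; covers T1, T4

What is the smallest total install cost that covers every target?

19

This is a weighted set-cover instance.
Choose U and N: together they cover T9, T1, T5, T4, T2 — every target.
Total install cost: 12 + 7 = 19.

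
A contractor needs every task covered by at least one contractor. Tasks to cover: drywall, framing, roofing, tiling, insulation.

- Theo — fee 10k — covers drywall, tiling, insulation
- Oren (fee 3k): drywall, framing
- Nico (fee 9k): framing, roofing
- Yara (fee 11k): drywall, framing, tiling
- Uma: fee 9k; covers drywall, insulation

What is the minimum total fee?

Choose Theo and Nico: together they cover drywall, framing, roofing, tiling, insulation — every task.
Total fee: 10 + 9 = 19.

19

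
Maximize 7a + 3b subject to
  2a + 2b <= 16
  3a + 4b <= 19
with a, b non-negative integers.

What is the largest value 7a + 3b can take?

(a,b)=(6,0): 2·6+2·0=12≤16, 3·6+4·0=18≤19, objective 42.
(a,b)=(5,1): 2·5+2·1=12≤16, 3·5+4·1=19≤19, objective 38.
No feasible integer point exceeds 42.

42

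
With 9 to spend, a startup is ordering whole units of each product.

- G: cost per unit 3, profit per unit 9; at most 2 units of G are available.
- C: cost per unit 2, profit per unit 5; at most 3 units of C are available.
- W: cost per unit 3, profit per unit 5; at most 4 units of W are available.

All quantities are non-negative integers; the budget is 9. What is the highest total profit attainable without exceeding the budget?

1×G and 3×C: cost 9 ≤ 9, profit 1·9 + 3·5 = 24.
2×G and 1×W: cost 9 ≤ 9, profit 2·9 + 1·5 = 23.
Best is 24.

24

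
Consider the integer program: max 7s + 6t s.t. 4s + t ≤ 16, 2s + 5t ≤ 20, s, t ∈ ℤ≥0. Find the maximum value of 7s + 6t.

The continuous relaxation peaks at (3.33, 2.67) with value 39.33; rounding to a feasible lattice point costs some objective.
(s,t)=(3,2) is feasible, giving 33.
(s,t)=(2,3) is feasible, giving 32.
No feasible integer point exceeds 33.

33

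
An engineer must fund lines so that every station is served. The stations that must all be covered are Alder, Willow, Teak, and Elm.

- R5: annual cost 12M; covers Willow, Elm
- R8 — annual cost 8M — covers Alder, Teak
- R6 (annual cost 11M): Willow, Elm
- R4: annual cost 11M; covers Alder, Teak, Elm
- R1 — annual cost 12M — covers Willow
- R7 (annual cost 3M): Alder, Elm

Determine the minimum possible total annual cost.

This is a weighted set-cover instance.
The greedy cost-per-new-station heuristic would pick R7, R8, and R6 for 22, but a cheaper cover exists.
Choose R8 and R6: together they cover Alder, Willow, Teak, Elm — every station.
Total annual cost: 8 + 11 = 19.
No cover costs less than 19.

19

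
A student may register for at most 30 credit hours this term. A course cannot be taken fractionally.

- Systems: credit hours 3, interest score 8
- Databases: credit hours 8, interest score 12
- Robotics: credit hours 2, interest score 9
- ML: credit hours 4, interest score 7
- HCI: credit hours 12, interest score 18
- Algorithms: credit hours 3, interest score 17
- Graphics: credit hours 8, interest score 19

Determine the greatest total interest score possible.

This is a 0-1 knapsack instance.
Allowing fractional choices, the relaxed optimum would be about 75.0, but courses are indivisible.
Robotics + ML + HCI + Algorithms + Graphics: credit hours 2 + 4 + 12 + 3 + 8 = 29 ≤ 30, interest score 9 + 7 + 18 + 17 + 19 = 70.
Systems + Databases + Robotics + ML + Algorithms + Graphics: credit hours 3 + 8 + 2 + 4 + 3 + 8 = 28 ≤ 30, interest score 8 + 12 + 9 + 7 + 17 + 19 = 72.
Systems + Robotics + HCI + Algorithms + Graphics: credit hours 3 + 2 + 12 + 3 + 8 = 28 ≤ 30, interest score 8 + 9 + 18 + 17 + 19 = 71.
Best is Systems, Databases, Robotics, ML, Algorithms, and Graphics with total interest score 72.

72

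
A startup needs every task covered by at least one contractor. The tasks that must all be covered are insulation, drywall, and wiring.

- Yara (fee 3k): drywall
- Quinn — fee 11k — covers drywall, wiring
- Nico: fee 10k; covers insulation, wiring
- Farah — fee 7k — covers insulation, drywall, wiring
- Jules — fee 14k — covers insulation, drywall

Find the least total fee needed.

7

Farah alone covers insulation, drywall, wiring — every task.
Total fee: 7.
No cover costs less than 7.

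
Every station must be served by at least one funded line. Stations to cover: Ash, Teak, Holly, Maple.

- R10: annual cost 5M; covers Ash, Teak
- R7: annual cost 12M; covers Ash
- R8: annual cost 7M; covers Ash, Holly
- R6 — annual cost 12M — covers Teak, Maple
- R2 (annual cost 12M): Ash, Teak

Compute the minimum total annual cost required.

The greedy cost-per-new-station heuristic would pick R10, R8, and R6 for 24, but a cheaper cover exists.
Choose R8 and R6: together they cover Ash, Teak, Holly, Maple — every station.
Total annual cost: 7 + 12 = 19.
No cover costs less than 19.

19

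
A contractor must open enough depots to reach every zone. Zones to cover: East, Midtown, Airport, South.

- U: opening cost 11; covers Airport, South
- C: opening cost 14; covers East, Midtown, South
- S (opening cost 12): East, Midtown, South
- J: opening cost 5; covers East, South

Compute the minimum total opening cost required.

23

This is an integer covering problem.
The greedy cost-per-new-zone heuristic would pick J, U, and S for 28, but a cheaper cover exists.
Choose U and S: together they cover East, Midtown, Airport, South — every zone.
Total opening cost: 11 + 12 = 23.
No cover costs less than 23.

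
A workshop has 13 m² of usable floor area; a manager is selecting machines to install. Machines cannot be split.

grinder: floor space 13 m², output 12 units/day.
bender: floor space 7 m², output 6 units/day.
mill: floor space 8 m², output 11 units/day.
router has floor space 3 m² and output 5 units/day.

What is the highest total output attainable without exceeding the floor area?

Allowing fractional choices, the relaxed optimum would be about 17.8, but machines are indivisible.
grinder: floor space 13 ≤ 13, output 12.
mill + router: floor space 8 + 3 = 11 ≤ 13, output 11 + 5 = 16.
Best is mill and router with total output 16.

16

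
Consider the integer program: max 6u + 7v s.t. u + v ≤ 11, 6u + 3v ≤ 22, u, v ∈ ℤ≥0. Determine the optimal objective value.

The continuous relaxation peaks at (0, 7.33) with value 51.33; rounding to a feasible lattice point costs some objective.
(u,v)=(0,7): 1·0+1·7=7≤11, 6·0+3·7=21≤22, objective 49.
(u,v)=(0,6): 1·0+1·6=6≤11, 6·0+3·6=18≤22, objective 42.
The best lattice point is (0,7), giving 49.

49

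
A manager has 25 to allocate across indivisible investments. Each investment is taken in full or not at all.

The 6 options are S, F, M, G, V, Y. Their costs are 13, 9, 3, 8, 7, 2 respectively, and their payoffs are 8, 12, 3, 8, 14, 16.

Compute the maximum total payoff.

This is an integer program with binary decision variables.
F + V + Y: cost 9 + 7 + 2 = 18 ≤ 25, payoff 12 + 14 + 16 = 42.
F + M + V + Y: cost 9 + 3 + 7 + 2 = 21 ≤ 25, payoff 12 + 3 + 14 + 16 = 45.
Best is F, M, V, and Y with total payoff 45.

45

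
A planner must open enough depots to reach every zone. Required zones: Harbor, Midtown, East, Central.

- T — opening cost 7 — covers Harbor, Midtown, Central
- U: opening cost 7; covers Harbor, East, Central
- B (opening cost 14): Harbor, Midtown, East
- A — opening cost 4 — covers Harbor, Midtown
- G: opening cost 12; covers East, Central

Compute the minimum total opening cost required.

Choose U and A: together they cover Harbor, Midtown, East, Central — every zone.
Total opening cost: 7 + 4 = 11.

11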